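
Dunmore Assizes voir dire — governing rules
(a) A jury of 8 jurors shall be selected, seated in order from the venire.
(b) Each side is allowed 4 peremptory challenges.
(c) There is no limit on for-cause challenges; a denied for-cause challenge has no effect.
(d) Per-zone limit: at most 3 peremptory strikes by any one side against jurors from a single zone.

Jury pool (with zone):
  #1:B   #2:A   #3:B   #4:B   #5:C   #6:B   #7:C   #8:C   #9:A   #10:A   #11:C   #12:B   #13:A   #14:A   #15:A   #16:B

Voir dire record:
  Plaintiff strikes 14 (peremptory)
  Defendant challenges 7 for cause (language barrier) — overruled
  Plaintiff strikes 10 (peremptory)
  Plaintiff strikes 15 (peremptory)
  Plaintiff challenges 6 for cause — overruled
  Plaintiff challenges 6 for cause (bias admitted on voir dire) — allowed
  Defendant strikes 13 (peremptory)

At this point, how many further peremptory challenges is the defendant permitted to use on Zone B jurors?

Defendant peremptories so far: #13 — 1 of 4 used, 3 left overall.
Against Zone B: none yet — per-zone cap 3 leaves 3.
Binding limit: min(3, 3) = 3.

3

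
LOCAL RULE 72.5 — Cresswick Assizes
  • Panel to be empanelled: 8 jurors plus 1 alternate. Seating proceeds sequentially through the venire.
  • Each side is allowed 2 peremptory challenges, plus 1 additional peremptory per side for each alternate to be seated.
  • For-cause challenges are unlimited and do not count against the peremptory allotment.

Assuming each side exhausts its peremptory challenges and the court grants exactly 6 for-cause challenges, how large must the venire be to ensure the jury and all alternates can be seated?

21

Seats to fill: 8 + 1 alternates = 9.
Peremptories: 2 + 1×1 = 3 per side × 2 sides = 6.
For-cause removals: 6.
Minimum venire: 9 + 6 + 6 = 21.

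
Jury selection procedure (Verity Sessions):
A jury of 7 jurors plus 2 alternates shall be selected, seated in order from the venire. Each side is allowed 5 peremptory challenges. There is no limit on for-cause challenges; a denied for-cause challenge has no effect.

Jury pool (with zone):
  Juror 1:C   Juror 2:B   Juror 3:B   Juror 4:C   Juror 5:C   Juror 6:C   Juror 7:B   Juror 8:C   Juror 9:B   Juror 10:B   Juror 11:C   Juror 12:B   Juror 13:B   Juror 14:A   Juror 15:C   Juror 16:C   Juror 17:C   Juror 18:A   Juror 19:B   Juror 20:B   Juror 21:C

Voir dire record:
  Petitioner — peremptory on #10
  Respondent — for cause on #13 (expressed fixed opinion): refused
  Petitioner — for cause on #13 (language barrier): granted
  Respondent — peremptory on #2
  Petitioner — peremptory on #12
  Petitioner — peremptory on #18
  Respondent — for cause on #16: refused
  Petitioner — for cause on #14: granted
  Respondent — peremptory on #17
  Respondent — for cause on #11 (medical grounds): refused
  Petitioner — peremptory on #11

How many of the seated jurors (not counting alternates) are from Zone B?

Removed: #2, #10, #11, #12, #13, #14, #17, #18.
Seated jurors 1–7: #1, #3, #4, #5, #6, #7, #8 (alternates #9, #15 not counted).
Of those, in Zone B: #3, #7 → 2.

2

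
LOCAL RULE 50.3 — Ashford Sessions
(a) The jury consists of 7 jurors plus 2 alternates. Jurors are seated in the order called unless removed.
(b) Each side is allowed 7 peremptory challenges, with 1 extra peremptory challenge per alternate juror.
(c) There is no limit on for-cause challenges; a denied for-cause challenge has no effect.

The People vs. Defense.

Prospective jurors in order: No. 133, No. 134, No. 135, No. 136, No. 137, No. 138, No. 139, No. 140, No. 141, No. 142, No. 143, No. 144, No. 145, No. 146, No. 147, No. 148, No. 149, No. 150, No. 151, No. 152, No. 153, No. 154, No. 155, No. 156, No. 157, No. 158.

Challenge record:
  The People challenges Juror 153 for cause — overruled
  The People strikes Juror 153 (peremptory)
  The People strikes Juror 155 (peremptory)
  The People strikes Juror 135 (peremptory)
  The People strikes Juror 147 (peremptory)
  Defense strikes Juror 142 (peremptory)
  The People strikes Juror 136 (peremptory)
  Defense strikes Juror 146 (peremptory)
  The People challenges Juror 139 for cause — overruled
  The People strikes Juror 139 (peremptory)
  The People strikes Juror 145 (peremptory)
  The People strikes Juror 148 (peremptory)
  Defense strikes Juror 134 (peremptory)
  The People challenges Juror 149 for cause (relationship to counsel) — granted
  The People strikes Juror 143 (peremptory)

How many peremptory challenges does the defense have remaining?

6

Defense allotment: 7 base + 1 × 2 alternates = 9.
Defense peremptories used: #142, #146, #134 — 3.
Remaining: 9 − 3 = 6.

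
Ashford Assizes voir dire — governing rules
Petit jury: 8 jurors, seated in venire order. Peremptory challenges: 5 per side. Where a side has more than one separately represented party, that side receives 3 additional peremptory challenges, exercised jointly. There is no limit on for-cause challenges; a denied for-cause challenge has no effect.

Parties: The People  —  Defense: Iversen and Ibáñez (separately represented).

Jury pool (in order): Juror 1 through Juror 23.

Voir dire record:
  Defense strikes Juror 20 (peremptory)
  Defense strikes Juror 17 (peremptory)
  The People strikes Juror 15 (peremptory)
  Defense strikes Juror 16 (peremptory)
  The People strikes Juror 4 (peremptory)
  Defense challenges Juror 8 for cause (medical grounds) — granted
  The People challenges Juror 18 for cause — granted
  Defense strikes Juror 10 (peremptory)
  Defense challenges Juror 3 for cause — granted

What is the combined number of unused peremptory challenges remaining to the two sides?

7

The People allotment: 5. Defense allotment: 5 base + 3 multi-party = 8.
The People peremptories used: #15, #4 — 2 (the for-cause on #18 doesn't count).
Defense peremptories used: #20, #17, #16, #10 — 4 (for-cause on #8, #3 don't count).
Remaining: (5 − 2) + (8 − 4) = 7.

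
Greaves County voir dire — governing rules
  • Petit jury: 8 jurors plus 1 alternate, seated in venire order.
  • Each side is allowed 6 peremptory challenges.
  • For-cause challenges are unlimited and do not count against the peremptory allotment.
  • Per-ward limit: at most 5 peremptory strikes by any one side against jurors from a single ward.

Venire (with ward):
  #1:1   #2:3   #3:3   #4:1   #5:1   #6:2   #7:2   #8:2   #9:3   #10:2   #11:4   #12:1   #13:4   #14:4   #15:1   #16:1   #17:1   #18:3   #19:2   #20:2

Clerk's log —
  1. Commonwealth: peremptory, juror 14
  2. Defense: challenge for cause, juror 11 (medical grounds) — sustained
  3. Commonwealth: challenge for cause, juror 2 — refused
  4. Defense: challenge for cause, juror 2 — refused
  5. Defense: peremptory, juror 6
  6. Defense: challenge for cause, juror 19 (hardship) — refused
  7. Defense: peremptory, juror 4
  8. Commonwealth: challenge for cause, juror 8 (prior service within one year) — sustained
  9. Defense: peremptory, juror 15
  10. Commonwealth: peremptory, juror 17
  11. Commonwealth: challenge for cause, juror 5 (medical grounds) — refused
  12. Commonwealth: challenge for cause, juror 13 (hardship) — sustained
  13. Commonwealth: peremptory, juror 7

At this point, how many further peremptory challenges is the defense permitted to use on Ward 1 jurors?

Defense peremptories so far: #6, #4, #15 — 3 of 6 used, 3 left overall.
Against Ward 1: #4, #15 — 2 used; per-ward cap 5 leaves 3.
Binding limit: min(3, 3) = 3.

3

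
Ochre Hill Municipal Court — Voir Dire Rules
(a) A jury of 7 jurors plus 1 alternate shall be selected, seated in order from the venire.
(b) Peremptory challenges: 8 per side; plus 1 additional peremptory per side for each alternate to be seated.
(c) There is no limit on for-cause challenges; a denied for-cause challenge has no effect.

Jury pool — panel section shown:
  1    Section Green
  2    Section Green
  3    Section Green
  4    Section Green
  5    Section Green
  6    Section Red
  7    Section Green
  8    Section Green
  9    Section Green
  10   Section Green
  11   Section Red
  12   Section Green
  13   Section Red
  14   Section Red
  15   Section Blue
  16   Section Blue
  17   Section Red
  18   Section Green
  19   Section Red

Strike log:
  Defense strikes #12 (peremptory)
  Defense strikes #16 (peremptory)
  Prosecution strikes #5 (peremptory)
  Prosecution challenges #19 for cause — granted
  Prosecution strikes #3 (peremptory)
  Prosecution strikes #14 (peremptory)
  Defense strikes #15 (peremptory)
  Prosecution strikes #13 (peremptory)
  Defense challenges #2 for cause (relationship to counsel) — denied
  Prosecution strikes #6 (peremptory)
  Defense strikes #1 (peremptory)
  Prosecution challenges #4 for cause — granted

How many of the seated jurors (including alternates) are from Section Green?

Removed: #1, #3, #4, #5, #6, #12, #13, #14, #15, #16, #19.
Seated (8 incl. alternates): #2, #7, #8, #9, #10, #11, #17, #18.
Of those, in Section Green: #2, #7, #8, #9, #10, #18 → 6.

6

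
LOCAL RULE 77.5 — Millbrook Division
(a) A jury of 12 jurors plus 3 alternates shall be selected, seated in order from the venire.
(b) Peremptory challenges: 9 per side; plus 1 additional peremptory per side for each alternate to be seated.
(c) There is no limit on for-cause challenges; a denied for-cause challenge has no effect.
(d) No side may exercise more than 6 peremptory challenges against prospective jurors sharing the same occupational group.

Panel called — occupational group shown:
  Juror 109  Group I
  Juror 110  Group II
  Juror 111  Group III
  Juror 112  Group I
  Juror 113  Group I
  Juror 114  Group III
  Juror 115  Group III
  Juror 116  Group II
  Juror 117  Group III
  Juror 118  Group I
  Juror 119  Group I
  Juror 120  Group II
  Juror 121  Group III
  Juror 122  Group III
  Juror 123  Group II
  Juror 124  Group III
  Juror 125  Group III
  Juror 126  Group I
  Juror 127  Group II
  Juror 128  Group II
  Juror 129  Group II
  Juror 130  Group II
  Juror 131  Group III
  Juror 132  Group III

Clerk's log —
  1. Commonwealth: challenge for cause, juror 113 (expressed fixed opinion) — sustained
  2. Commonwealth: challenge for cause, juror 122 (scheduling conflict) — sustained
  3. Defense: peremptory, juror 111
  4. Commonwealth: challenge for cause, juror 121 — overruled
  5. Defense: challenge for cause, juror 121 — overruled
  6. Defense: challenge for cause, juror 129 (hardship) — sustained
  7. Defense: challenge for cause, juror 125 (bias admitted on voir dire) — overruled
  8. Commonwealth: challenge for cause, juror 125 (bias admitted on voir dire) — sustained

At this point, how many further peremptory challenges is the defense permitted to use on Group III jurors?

5

Defense peremptories so far: #111 — 1 of 12 used, 11 left overall.
Against Group III: #111 — 1 used; per-group cap 6 leaves 5.
Binding limit: min(11, 5) = 5.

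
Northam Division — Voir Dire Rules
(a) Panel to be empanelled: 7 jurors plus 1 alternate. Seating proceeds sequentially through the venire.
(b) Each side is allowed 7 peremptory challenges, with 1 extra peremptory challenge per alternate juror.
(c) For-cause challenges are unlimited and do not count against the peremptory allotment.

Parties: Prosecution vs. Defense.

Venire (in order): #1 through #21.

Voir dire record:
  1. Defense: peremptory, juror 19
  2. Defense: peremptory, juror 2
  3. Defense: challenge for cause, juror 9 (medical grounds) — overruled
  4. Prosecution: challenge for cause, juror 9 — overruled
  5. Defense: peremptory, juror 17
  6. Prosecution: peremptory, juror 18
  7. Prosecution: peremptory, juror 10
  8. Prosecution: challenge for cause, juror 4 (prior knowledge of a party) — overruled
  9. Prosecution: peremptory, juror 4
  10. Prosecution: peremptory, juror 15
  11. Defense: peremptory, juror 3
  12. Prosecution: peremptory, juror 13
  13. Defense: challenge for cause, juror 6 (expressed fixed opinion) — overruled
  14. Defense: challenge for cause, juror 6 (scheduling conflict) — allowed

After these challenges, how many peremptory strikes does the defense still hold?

4

Defense allotment: 7 base + 1 × 1 alternate = 8.
Defense peremptories used: #19, #2, #17, #3 — 4 (for-cause on #9, #6, #6 don't count).
Remaining: 8 − 4 = 4.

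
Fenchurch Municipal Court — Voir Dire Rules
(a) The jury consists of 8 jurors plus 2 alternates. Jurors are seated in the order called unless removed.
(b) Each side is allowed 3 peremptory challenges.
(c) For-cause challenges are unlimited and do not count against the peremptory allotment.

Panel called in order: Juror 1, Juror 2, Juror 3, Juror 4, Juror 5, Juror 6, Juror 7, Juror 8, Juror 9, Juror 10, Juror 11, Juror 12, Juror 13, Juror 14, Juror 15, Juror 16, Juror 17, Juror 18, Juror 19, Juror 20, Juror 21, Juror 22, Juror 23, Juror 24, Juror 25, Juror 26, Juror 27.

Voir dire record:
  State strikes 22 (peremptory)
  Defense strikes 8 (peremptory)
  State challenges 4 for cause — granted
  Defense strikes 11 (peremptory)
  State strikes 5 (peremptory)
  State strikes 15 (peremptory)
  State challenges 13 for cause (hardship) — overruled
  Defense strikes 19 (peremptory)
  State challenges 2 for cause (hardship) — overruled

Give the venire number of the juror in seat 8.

12

Removed: #4, #5, #8, #11, #15, #19, #22. (#2, #13 stay — for-cause denied.)
Seating in order: seats 1–8 → #1, #2, #3, #6, #7, #9, #10, #12; alternates → #13, #14.
So seat 8 is #12.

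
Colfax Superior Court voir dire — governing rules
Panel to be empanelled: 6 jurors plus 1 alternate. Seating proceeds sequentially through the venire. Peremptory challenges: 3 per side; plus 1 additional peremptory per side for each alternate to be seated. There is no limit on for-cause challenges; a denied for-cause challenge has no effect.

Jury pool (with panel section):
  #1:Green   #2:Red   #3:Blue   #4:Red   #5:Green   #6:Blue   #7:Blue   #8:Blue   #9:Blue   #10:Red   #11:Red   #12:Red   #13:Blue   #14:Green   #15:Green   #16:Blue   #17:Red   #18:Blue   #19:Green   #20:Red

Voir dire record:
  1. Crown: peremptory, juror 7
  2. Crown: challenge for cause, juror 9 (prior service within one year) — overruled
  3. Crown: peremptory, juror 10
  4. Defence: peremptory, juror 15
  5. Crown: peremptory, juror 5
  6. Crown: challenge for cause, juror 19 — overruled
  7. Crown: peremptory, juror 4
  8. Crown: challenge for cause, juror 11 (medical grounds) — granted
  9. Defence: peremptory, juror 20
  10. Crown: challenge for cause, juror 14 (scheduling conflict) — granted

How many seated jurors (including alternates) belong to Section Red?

Removed: #4, #5, #7, #10, #11, #14, #15, #20.
Seated (7 incl. alternates): #1, #2, #3, #6, #8, #9, #12.
Of those, in Section Red: #2, #12 → 2.

2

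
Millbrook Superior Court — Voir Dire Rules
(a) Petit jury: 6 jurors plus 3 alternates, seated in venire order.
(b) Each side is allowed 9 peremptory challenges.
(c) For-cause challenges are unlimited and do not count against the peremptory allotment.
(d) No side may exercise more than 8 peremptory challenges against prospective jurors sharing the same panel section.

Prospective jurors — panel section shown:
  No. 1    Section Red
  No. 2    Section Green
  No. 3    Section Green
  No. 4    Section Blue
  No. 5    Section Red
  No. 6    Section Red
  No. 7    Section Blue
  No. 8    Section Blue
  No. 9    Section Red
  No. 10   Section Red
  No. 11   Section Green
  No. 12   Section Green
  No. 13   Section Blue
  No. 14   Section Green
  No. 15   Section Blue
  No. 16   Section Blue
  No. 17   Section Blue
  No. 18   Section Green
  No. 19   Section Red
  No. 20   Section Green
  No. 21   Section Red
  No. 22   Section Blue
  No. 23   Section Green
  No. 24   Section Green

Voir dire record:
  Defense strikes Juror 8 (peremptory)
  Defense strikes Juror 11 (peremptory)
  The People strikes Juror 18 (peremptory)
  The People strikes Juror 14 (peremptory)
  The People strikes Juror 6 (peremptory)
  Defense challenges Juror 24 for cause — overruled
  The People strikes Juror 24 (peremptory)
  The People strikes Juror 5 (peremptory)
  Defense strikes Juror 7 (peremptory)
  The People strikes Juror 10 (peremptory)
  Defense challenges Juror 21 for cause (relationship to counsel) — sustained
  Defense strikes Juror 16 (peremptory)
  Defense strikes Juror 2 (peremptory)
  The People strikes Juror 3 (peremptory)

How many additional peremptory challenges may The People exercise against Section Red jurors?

The People peremptories so far: #18, #14, #6, #24, #5, #10, #3 — 7 of 9 used, 2 left overall.
Against Section Red: #6, #5, #10 — 3 used; per-section cap 8 leaves 5.
Binding limit: min(2, 5) = 2.

2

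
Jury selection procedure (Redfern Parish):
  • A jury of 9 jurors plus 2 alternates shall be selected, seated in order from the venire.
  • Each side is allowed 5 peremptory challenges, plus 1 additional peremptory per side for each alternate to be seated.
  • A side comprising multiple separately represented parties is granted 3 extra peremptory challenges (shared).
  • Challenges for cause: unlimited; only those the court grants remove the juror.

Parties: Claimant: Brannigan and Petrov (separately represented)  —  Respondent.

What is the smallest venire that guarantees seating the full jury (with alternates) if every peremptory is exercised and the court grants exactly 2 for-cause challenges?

Seats to fill: 9 + 2 alternates = 11.
Peremptories — Claimant: 5 + 1×2 + 3 = 10; Respondent: 5 + 1×2 = 7; total 17.
For-cause removals: 2.
Minimum venire: 11 + 17 + 2 = 30.

30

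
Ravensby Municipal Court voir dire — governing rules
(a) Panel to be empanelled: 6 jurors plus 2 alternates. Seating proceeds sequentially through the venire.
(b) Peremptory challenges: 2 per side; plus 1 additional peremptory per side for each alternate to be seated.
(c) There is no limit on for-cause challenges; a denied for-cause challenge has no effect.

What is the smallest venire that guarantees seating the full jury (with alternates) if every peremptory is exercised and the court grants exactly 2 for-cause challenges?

Seats to fill: 6 + 2 alternates = 8.
Peremptories: 2 + 1×2 = 4 per side × 2 sides = 8.
For-cause removals: 2.
Minimum venire: 8 + 8 + 2 = 18.

18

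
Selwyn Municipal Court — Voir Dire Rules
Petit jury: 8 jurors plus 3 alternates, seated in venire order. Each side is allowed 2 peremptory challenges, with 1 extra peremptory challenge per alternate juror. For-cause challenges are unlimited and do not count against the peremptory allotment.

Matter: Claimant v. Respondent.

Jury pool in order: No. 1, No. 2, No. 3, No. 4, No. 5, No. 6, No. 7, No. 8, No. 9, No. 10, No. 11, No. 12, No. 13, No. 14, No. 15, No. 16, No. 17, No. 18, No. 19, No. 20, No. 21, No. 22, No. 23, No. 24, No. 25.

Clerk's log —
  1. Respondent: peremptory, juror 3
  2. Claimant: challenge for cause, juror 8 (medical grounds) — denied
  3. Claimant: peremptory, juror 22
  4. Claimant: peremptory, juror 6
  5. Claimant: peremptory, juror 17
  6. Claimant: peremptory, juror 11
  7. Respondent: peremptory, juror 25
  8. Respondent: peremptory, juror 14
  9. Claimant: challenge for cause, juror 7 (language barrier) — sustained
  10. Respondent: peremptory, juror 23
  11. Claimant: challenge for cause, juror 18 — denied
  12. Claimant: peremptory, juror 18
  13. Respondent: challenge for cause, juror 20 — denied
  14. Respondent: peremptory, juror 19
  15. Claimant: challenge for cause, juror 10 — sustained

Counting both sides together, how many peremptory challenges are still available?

0

Claimant allotment: 2 base + 1 × 3 alternates = 5. Respondent allotment: 2 base + 1 × 3 alternates = 5.
Claimant peremptories used: #22, #6, #17, #11, #18 — 5 (for-cause on #8, #7, #18, #10 don't count).
Respondent peremptories used: #3, #25, #14, #23, #19 — 5 (the for-cause on #20 doesn't count).
Remaining: (5 − 5) + (5 − 5) = 0.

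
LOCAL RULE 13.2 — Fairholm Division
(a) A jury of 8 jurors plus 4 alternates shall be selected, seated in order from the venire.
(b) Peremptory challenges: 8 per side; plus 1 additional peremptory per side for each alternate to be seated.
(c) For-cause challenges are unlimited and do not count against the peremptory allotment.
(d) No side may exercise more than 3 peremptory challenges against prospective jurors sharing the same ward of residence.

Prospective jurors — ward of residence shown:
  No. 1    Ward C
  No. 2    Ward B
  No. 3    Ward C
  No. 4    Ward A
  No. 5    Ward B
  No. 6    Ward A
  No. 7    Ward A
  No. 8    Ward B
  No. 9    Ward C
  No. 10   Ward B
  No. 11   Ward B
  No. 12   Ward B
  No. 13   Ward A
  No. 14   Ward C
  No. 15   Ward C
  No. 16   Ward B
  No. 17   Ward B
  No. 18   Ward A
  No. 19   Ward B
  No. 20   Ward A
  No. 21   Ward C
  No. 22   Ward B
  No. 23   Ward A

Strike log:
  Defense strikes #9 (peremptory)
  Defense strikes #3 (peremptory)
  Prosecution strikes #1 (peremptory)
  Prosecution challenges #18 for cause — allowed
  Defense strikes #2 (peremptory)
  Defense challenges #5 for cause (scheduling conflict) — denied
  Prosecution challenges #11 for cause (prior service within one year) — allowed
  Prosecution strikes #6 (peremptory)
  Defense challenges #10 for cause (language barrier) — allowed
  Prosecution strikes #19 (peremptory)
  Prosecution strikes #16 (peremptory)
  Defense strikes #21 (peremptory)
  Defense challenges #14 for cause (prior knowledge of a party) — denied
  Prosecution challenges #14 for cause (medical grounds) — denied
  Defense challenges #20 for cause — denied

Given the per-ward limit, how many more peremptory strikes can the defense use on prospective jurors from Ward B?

Defense peremptories so far: #9, #3, #2, #21 — 4 of 12 used, 8 left overall.
Against Ward B: #2 — 1 used; per-ward cap 3 leaves 2.
Binding limit: min(8, 2) = 2.

2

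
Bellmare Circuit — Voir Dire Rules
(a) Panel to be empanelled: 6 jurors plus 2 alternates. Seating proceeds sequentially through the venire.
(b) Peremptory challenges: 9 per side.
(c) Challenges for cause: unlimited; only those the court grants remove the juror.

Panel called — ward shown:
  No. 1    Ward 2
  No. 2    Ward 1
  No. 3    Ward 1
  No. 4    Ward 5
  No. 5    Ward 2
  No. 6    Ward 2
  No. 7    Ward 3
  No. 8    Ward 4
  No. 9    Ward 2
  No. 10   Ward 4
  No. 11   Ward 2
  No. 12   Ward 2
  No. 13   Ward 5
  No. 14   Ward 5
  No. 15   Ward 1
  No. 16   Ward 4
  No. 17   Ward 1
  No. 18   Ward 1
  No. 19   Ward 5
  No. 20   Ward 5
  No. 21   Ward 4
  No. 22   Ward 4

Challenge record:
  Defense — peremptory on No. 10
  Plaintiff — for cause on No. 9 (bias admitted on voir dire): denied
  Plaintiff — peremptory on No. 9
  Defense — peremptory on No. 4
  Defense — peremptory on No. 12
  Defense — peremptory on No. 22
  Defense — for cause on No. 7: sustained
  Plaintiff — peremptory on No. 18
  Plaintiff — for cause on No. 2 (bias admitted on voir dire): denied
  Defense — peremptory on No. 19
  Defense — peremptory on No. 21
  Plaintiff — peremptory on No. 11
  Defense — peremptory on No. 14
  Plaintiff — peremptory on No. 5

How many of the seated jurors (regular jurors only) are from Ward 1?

Removed: #4, #5, #7, #9, #10, #11, #12, #14, #18, #19, #21, #22.
Seated jurors 1–6: #1, #2, #3, #6, #8, #13 (alternates #15, #16 not counted).
Of those, in Ward 1: #2, #3 → 2.

2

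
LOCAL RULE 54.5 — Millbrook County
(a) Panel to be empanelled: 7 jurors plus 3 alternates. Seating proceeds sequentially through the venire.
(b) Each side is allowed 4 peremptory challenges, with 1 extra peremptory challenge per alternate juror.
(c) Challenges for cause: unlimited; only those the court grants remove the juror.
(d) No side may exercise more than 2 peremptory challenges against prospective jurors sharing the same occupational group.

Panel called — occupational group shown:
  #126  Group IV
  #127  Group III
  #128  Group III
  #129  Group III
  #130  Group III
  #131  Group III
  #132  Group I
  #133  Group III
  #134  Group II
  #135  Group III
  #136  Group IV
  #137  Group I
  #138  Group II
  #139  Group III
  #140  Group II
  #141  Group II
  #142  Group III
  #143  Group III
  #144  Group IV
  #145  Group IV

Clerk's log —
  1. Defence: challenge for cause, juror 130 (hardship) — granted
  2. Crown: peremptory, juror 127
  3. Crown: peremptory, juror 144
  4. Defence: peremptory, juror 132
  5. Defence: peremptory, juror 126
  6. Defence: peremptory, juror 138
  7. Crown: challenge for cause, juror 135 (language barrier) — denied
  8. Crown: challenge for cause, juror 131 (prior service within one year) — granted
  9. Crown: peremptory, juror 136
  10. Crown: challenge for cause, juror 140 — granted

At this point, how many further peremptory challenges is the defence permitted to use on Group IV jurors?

Defence peremptories so far: #132, #126, #138 — 3 of 7 used, 4 left overall.
Against Group IV: #126 — 1 used; per-group cap 2 leaves 1.
Binding limit: min(4, 1) = 1.

1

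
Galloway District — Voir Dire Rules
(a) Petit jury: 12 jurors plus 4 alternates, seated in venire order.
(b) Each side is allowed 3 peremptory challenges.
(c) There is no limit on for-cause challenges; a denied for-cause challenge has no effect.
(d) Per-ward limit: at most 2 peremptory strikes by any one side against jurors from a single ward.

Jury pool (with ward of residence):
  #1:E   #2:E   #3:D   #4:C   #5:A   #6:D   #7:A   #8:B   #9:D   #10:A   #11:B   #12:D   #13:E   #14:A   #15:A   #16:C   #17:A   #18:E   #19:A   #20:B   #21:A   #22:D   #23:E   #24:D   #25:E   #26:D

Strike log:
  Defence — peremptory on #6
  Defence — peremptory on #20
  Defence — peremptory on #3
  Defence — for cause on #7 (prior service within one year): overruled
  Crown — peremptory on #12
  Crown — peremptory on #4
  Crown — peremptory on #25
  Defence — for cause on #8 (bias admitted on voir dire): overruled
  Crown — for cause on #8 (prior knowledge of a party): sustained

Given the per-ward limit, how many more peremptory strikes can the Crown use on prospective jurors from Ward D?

0

Crown peremptories so far: #12, #4, #25 — 3 of 3 used, 0 left overall.
Against Ward D: #12 — 1 used; per-ward cap 2 leaves 1.
Binding limit: min(0, 1) = 0.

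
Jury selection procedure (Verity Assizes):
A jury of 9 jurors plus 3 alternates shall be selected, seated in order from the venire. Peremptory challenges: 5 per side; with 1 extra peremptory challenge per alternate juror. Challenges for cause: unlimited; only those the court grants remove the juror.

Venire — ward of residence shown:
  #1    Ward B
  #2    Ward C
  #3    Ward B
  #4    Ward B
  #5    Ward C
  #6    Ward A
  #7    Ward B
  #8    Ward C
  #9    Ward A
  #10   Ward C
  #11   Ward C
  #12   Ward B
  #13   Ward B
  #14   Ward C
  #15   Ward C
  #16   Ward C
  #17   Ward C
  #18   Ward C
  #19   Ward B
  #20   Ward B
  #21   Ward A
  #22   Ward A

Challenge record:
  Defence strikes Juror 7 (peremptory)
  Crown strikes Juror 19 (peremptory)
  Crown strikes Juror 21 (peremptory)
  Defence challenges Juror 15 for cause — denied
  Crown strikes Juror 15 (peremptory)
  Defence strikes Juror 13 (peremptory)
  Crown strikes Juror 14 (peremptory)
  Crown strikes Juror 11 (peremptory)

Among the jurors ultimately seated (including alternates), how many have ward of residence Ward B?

Removed: #7, #11, #13, #14, #15, #19, #21.
Seated (12 incl. alternates): #1, #2, #3, #4, #5, #6, #8, #9, #10, #12, #16, #17.
Of those, in Ward B: #1, #3, #4, #12 → 4.

4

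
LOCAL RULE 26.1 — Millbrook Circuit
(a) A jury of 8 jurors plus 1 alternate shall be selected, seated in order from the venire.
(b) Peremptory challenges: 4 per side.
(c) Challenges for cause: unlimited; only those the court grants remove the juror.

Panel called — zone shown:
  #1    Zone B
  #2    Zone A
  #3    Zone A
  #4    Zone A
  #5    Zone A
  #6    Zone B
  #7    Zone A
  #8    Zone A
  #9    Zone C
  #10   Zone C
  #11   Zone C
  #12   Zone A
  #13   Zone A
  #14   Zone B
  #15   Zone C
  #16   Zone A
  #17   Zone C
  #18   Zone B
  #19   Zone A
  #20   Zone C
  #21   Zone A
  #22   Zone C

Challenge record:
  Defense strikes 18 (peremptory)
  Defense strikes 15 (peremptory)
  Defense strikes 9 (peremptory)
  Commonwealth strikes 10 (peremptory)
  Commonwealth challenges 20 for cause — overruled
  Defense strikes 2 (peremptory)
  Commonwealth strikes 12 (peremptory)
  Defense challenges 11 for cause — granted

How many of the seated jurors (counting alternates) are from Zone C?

0

Removed: #2, #9, #10, #11, #12, #15, #18.
Seated (9 incl. alternates): #1, #3, #4, #5, #6, #7, #8, #13, #14.
None of those are in Zone C → 0.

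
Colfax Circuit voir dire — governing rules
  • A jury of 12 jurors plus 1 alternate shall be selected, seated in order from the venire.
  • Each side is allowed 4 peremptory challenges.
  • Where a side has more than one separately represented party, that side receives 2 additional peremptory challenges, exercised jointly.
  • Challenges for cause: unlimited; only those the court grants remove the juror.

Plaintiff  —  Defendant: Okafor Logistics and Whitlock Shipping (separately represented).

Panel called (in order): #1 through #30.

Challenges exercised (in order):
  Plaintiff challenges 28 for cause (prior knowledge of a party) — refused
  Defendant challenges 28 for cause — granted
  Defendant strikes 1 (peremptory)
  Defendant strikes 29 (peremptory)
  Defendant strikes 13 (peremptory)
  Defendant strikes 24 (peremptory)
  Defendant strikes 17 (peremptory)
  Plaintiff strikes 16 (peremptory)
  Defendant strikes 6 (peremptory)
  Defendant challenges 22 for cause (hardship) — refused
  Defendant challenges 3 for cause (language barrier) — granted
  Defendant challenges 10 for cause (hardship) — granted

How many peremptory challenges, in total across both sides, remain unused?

3

Plaintiff allotment: 4. Defendant allotment: 4 base + 2 multi-party = 6.
Plaintiff peremptories used: #16 — 1 (the for-cause on #28 doesn't count).
Defendant peremptories used: #1, #29, #13, #24, #17, #6 — 6 (for-cause on #28, #22, #3, #10 don't count).
Remaining: (4 − 1) + (6 − 6) = 3.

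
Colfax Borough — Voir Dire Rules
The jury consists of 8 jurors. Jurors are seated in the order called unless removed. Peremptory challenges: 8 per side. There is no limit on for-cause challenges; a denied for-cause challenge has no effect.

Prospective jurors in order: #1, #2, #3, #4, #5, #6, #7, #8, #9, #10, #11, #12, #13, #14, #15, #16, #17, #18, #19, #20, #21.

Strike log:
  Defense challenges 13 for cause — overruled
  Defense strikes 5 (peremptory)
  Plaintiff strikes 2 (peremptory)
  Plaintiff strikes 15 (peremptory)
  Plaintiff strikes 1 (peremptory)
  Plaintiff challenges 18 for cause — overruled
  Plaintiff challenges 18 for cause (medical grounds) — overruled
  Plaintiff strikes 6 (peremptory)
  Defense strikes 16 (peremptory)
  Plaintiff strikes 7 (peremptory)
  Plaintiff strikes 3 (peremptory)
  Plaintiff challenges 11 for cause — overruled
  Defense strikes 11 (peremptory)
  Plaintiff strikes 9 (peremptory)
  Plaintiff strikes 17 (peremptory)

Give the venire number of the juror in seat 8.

19

Removed: #1, #2, #3, #5, #6, #7, #9, #11, #15, #16, #17. (#13, #18 stay — for-cause denied.)
Filling seats in venire order through position 8: #4, #8, #10, #12, #13, #14, #18, #19.
So seat 8 is #19.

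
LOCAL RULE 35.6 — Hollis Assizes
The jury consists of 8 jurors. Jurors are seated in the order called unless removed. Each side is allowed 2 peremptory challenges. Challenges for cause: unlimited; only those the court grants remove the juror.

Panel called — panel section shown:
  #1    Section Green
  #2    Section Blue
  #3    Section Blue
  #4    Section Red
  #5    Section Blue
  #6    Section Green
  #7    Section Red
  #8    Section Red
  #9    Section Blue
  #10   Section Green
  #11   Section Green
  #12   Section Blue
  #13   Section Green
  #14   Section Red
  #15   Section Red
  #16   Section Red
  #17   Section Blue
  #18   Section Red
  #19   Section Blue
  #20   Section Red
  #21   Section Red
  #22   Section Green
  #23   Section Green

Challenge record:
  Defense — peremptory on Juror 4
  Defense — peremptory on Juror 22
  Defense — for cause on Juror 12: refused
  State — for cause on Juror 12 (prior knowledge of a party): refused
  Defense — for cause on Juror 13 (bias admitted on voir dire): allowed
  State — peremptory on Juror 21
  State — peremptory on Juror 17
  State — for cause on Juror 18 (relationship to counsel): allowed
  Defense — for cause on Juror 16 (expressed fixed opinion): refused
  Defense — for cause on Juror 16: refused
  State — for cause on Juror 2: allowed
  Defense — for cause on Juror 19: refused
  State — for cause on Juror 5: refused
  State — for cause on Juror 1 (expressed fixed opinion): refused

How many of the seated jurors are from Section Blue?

3

Removed: #2, #4, #13, #17, #18, #21, #22.
Seated jurors 1–8: #1, #3, #5, #6, #7, #8, #9, #10.
Of those, in Section Blue: #3, #5, #9 → 3.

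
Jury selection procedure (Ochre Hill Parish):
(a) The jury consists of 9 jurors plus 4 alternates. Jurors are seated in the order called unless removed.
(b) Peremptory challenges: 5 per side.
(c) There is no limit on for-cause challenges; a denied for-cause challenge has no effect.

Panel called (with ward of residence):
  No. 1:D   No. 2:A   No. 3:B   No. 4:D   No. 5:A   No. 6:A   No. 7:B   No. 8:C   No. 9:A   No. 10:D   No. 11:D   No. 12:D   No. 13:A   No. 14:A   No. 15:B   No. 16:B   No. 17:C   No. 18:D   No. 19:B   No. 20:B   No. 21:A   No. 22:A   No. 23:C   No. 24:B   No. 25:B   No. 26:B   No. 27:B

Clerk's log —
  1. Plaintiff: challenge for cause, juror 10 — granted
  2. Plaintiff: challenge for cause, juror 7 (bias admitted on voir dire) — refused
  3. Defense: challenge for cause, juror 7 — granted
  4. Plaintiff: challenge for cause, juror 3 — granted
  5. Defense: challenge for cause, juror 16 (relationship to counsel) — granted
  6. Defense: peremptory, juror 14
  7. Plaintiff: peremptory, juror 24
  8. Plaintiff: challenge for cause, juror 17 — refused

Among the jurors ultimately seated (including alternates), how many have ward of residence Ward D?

5

Removed: #3, #7, #10, #14, #16, #24.
Seated (13 incl. alternates): #1, #2, #4, #5, #6, #8, #9, #11, #12, #13, #15, #17, #18.
Of those, in Ward D: #1, #4, #11, #12, #18 → 5.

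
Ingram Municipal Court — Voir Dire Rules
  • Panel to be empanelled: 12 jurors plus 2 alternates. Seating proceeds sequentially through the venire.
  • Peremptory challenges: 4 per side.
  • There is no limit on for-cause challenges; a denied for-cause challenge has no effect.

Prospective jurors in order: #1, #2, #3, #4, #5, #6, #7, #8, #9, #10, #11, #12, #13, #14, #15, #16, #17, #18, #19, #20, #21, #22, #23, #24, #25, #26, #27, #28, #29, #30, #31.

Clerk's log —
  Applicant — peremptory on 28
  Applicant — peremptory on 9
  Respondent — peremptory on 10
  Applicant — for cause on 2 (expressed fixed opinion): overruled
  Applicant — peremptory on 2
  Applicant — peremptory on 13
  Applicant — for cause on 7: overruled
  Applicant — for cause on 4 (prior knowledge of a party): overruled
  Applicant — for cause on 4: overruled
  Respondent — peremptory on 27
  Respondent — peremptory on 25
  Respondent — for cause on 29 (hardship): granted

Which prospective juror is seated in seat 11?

Removed: #2, #9, #10, #13, #25, #27, #28, #29. (#4, #7 stay — for-cause denied.)
Filling seats in venire order through position 11: #1, #3, #4, #5, #6, #7, #8, #11, #12, #14, #15.
So seat 11 is #15.

15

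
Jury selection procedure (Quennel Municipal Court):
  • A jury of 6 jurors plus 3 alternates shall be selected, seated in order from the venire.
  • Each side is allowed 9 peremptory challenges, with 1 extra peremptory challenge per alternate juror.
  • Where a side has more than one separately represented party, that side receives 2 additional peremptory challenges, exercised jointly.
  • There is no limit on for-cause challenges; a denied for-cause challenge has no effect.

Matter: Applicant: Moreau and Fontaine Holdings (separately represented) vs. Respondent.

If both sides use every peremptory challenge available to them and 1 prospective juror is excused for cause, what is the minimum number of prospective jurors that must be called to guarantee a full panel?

Seats to fill: 6 + 3 alternates = 9.
Peremptories — Applicant: 9 + 1×3 + 2 = 14; Respondent: 9 + 1×3 = 12; total 26.
For-cause removals: 1.
Minimum venire: 9 + 26 + 1 = 36.

36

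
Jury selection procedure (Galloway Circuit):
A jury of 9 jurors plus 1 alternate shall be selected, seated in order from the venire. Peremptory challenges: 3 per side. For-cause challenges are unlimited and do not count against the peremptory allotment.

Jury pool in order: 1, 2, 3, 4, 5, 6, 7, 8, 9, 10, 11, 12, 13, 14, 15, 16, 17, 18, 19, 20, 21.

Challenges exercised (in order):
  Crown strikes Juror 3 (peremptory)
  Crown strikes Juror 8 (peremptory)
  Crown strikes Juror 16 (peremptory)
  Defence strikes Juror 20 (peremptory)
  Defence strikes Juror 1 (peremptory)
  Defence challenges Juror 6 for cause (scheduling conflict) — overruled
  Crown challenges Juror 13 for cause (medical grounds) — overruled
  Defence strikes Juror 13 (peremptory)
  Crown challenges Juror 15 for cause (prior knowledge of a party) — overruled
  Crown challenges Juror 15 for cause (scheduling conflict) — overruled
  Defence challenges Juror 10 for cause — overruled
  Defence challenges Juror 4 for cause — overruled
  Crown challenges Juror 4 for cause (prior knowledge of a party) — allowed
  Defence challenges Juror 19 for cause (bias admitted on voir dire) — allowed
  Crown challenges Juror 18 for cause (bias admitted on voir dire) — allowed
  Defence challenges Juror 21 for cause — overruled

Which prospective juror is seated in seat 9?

Removed: #1, #3, #4, #8, #13, #16, #18, #19, #20. (#6, #10, #15, #21 stay — for-cause denied.)
Filling seats in venire order through position 9: #2, #5, #6, #7, #9, #10, #11, #12, #14.
So seat 9 is #14.

14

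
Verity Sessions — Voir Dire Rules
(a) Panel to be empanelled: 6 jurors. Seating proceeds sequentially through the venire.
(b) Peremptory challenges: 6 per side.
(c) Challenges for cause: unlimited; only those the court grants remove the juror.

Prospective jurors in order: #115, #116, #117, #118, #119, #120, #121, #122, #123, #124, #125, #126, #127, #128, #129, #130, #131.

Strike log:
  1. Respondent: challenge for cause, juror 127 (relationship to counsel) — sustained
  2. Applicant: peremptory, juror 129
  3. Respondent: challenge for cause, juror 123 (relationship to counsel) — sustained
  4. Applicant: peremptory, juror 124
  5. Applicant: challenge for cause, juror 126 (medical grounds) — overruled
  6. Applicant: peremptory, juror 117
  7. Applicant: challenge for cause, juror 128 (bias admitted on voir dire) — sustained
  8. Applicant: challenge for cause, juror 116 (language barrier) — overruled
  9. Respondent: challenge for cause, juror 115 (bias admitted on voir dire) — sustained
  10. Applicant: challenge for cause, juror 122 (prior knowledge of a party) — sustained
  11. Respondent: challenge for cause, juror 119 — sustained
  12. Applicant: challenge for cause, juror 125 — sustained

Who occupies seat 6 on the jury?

Removed: #115, #117, #119, #122, #123, #124, #125, #127, #128, #129. (#116, #126 stay — for-cause denied.)
Seating in order: seats 1–6 → #116, #118, #120, #121, #126, #130.
So seat 6 is #130.

130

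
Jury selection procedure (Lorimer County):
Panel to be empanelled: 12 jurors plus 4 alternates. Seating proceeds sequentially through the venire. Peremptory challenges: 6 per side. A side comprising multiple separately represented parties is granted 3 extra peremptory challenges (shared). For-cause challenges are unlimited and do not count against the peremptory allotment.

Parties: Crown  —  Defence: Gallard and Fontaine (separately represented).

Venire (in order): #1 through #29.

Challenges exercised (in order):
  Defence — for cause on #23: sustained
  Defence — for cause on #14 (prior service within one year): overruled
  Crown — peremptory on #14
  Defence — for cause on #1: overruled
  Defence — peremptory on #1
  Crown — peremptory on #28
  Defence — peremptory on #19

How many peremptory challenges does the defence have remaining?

Defence allotment: 6 base + 3 multi-party = 9.
Defence peremptories used: #1, #19 — 2 (for-cause on #23, #14, #1 don't count).
Remaining: 9 − 2 = 7.

7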